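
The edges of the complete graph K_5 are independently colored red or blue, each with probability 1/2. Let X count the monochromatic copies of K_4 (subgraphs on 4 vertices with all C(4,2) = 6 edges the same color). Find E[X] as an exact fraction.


Let X = Σ_S X_S over the C(5, 4) = 5 subsets S of size 4, where X_S = 1 if the K_4 on S is monochromatic.
For a fixed S, the K_4 on S has C(4, 2) = 6 edges. P[all 6 edges red] = (1/2)^6, and likewise for blue, so P[monochromatic] = 2·(1/2)^6 = 2^{1 − 6} = 1/32.
By linearity of expectation: E[X] = C(5, 4) · 2^{1 − 6} = 5 · 1/32 = 5/32.
Numerically: E[X] ≈ 0.156250.

E[X] = C(5,4)·2^(1−C(4,2)) = 5/32 ≈ 0.156250.


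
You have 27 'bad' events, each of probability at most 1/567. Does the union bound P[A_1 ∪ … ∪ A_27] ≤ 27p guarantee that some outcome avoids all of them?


Union bound: P[∪_{i=1}^{27} A_i] ≤ Σ_i P[A_i] ≤ 27·p = 27·(1/567) = 1/21.
Numerically: 1/21 ≈ 0.047619.
Is 1/21 < 1? YES.
Since P[∪ A_i] ≤ 1/21 < 1, the complement has P[∩ A_i^c] ≥ 1 − 1/21 = 20/21 > 0, so some outcome avoids every A_i.

27·p = 1/21 ≈ 0.047619; existence CERTIFIED by the union bound.


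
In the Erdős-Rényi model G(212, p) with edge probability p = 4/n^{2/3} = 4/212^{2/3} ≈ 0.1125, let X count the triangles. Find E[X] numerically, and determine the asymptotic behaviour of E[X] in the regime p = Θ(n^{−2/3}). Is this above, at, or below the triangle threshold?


Number of potential triangles: C(212, 3) = 1565620.
Each occurs with probability p³ ≈ (0.1125)³ ≈ 1.423994e-03.
By linearity: E[X] = C(212, 3)·p³ ≈ 1565620 · 1.423994e-03 ≈ 2229.4340.
Since α = 2/3 < 1, p = c/n^{2/3} ≫ 1/n is above the triangle threshold p ~ 1/n. Asymptotically E[X] ~ (c³/6)·n^{3(1−α)} = (4³/6)·n^{1} → ∞; triangles are abundant w.h.p.

E[X] ≈ 2229.4340; in regime p = Θ(1/n^{2/3}) E[X] diverges (above the triangle threshold p ~ 1/n).


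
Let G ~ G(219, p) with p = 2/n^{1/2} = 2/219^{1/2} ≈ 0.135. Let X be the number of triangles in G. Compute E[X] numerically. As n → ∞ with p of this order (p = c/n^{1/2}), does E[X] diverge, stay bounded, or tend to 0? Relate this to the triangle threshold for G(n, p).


Number of potential triangles: C(219, 3) = 1726669.
Each occurs with probability p³ ≈ (0.135)³ ≈ 2.46845e-03.
By linearity: E[X] = C(219, 3)·p³ ≈ 1726669 · 2.46845e-03 ≈ 4262.191.
Since α = 1/2 < 1, p = c/n^{1/2} ≫ 1/n is above the triangle threshold p ~ 1/n. Asymptotically E[X] ~ (c³/6)·n^{3(1−α)} = (2³/6)·n^{1.5} → ∞; triangles are abundant w.h.p.

E[X] ≈ 4262.191; in regime p = Θ(1/n^{1/2}) E[X] diverges (above the triangle threshold p ~ 1/n).


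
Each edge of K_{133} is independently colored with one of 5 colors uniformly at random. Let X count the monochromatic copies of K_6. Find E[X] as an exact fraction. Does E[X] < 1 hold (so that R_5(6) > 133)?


E[X] = C(133, 6) · 5^{1 − 15} = 6856577728 · 5^{−14} = 6856577728/6103515625.
As a reduced fraction: E[X] = 6856577728/6103515625 ≈ 1.1233817.
Is E[X] < 1? NO.
Since E[X] ≥ 1, the first-moment bound is inconclusive at n = 133; it does NOT by itself certify R_5(6) > 133.

E[X] = 6856577728/6103515625 ≈ 1.1233817; E[X] ≥ 1; first-moment method inconclusive here.


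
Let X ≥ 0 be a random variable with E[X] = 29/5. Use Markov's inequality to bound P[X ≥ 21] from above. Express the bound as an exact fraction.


μ = E[X] = 29/5, a = 21.
Markov: P[X ≥ 21] ≤ μ/a = (29/5)/21 = 29/105.
Numerically: ≈ 0.27619.
(Since a = 21 > μ = 5.80000, the bound 29/105 is < 1 and informative.)

P[X ≥ 21] ≤ 29/105 ≈ 0.27619.


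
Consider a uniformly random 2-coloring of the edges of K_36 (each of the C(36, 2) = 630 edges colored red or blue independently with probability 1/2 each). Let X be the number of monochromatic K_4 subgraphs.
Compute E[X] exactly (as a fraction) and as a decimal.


Let X = Σ_S X_S over the C(36, 4) = 58905 subsets S of size 4, where X_S = 1 if the K_4 on S is monochromatic.
For a fixed S, the K_4 on S has C(4, 2) = 6 edges. P[all 6 edges red] = (1/2)^6, and likewise for blue, so P[monochromatic] = 2·(1/2)^6 = 2^{1 − 6} = 1/32.
By linearity: E[X] = C(36, 4) · 2^{1 − 6} = 58905 · 1/32 = 58905/32.
Numerically: E[X] ≈ 1840.781.

E[X] = C(36,4)·2^(1−C(4,2)) = 58905/32 ≈ 1840.781.


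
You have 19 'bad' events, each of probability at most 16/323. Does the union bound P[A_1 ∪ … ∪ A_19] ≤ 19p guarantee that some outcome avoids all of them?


Union bound: P[∪_{i=1}^{19} A_i] ≤ Σ_i P[A_i] ≤ 19·p = 19·(16/323) = 16/17.
Numerically: 16/17 ≈ 0.9412.
Is 16/17 < 1? YES.
Since P[∪ A_i] ≤ 16/17 < 1, the complement has P[∩ A_i^c] ≥ 1 − 16/17 = 1/17 > 0, so some outcome avoids every A_i.

19·p = 16/17 ≈ 0.9412; existence CERTIFIED by the union bound.


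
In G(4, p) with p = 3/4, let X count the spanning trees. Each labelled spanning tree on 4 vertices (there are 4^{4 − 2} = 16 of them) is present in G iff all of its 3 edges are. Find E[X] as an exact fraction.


K_4 has 4^{4 − 2} = 16 labelled spanning trees.
For each such spanning tree H, let X_H = 1 if all 3 edges of H are present in G. Then P[X_H = 1] = p^{3} = (3/4)^{3} = 27/64.
By linearity: E[X] = Σ_H E[X_H] = 16 · p^{3} = 16 · 27/64 = 27/4.
Numerically: E[X] ≈ 6.75.

E[X] = 16 · (3/4)^{3} = 27/4 ≈ 6.75.


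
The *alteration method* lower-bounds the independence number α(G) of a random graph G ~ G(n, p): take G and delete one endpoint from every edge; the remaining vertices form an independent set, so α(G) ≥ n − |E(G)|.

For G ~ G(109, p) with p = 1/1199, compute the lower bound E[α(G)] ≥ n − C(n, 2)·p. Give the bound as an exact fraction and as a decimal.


E[|E(G)|] = C(109, 2)·p = 5886 · (1/1199) = 54/11.
E[α(G)] ≥ n − E[|E(G)|] = 109 − 54/11 = 1145/11.
Numerically: ≈ 104.09091.
(This is only a lower bound; the true E[α(G)] may be larger.)

E[α(G)] ≥ 1145/11 ≈ 104.09091.


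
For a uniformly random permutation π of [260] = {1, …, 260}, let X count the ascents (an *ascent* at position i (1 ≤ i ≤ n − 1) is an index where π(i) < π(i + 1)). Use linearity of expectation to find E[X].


Write X = Σ X_I over i = 1, …, 259, with X_I the indicator of one ascent.
There are 259 indicators.
For each fixed i, the pair (π(i), π(i+1)) is a uniformly random ordered pair of distinct values from {1, …, 260}; by symmetry P[π(i) < π(i+1)] = 1/2.
By linearity: E[X] = 259 · (1/2) = (260 − 1) · (1/2) = 259/2 ≈ 129.500000.

E[X] = 259/2 = 129.500000.


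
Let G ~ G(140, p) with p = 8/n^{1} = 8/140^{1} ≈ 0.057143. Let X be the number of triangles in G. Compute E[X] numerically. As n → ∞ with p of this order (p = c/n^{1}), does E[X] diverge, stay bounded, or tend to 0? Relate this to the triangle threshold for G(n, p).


Number of potential triangles: C(140, 3) = 447580.
Each occurs with probability p³ ≈ (0.057143)³ ≈ 1.8658892e-04.
By linearity: E[X] = C(140, 3)·p³ ≈ 447580 · 1.8658892e-04 ≈ 83.51347.
Here α = 1, so p = 8/n is exactly at the triangle threshold p ~ 1/n. Asymptotically E[X] → c³/6 = 8³/6 = 256/3 ≈ 85.33333, a bounded constant. In this regime the triangle count is asymptotically Poisson(c³/6).

E[X] ≈ 83.51347; in regime p = Θ(1/n^{1}) E[X] stays bounded (at the triangle threshold p ~ 1/n).


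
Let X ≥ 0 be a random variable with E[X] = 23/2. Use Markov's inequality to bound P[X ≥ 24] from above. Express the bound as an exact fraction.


μ = E[X] = 23/2, a = 24.
Markov: P[X ≥ 24] ≤ μ/a = (23/2)/24 = 23/48.
Numerically: ≈ 0.4792.
(Since a = 24 > μ = 11.5000, the bound 23/48 is < 1 and informative.)

P[X ≥ 24] ≤ 23/48 ≈ 0.4792.


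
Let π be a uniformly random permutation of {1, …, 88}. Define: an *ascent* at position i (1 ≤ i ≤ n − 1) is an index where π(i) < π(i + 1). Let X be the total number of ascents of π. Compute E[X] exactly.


Write X = Σ X_I over i = 1, …, 87, with X_I the indicator of one ascent.
There are 87 indicators.
For each fixed i, the pair (π(i), π(i+1)) is a uniformly random ordered pair of distinct values from {1, …, 88}; by symmetry P[π(i) < π(i+1)] = 1/2.
By linearity: E[X] = 87 · (1/2) = (88 − 1) · (1/2) = 87/2 ≈ 43.50000.

E[X] = 87/2 = 43.50000.


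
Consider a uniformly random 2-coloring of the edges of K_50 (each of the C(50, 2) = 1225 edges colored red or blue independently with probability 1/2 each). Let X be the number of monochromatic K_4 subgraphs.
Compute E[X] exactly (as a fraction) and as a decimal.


Let X = Σ_S X_S over the C(50, 4) = 230300 subsets S of size 4, where X_S = 1 if the K_4 on S is monochromatic.
For a fixed S, the K_4 on S has C(4, 2) = 6 edges. P[all 6 edges red] = (1/2)^6, and likewise for blue, so P[monochromatic] = 2·(1/2)^6 = 2^{1 − 6} = 1/32.
Summing: E[X] = C(50, 4) · 2^{1 − 6} = 230300 · 1/32 = 57575/8.
Numerically: E[X] ≈ 7196.875000.

E[X] = C(50,4)·2^(1−C(4,2)) = 57575/8 ≈ 7196.875000.


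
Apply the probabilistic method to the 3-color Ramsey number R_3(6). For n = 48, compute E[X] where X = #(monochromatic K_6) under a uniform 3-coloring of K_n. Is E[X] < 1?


E[X] = C(48, 6) · 3^{1 − 15} = 12271512 · 3^{−14} = 12271512/4782969.
As a reduced fraction: E[X] = 4090504/1594323 ≈ 2.5657.
Is E[X] < 1? NO.
Since E[X] ≥ 1, the first-moment bound is inconclusive at n = 48; it does NOT by itself certify R_3(6) > 48.

E[X] = 4090504/1594323 ≈ 2.5657; E[X] ≥ 1; first-moment method inconclusive here.


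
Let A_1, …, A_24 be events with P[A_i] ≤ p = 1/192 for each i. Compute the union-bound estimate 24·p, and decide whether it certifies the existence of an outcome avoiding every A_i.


Union bound: P[∪_{i=1}^{24} A_i] ≤ Σ_i P[A_i] ≤ 24·p = 24·(1/192) = 1/8.
Numerically: 1/8 ≈ 0.1250.
Is 1/8 < 1? YES.
Since P[∪ A_i] ≤ 1/8 < 1, the complement has P[∩ A_i^c] ≥ 1 − 1/8 = 7/8 > 0, so some outcome avoids every A_i.

24·p = 1/8 ≈ 0.1250; existence CERTIFIED by the union bound.


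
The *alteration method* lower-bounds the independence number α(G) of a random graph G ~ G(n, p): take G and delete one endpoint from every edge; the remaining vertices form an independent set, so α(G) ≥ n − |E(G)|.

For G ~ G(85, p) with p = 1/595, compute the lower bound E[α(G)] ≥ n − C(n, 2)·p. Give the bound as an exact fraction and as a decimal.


E[|E(G)|] = C(85, 2)·p = 3570 · (1/595) = 6.
E[α(G)] ≥ n − E[|E(G)|] = 85 − 6 = 79.
Numerically: ≈ 79.000.
(This is only a lower bound; the true E[α(G)] may be larger.)

E[α(G)] ≥ 79 ≈ 79.000.


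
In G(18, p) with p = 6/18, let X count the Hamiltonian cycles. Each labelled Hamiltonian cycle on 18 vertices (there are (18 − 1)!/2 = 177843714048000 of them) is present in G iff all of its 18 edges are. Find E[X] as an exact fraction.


K_18 has (18 − 1)!/2 = 177843714048000 labelled Hamiltonian cycles.
For each such Hamiltonian cycle H, let X_H = 1 if all 18 edges of H are present in G. Then P[X_H = 1] = p^{18} = (1/3)^{18} = 1/387420489.
Summing the indicators: E[X] = Σ_H E[X_H] = 177843714048000 · p^{18} = 177843714048000 · 1/387420489 = 243955712000/531441.
Numerically: E[X] ≈ 4.59e+05.

E[X] = 177843714048000 · (1/3)^{18} = 243955712000/531441 ≈ 4.59e+05.


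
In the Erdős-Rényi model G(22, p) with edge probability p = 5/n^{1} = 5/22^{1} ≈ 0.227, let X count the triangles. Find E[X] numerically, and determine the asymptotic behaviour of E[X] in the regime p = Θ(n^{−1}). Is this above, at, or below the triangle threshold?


Number of potential triangles: C(22, 3) = 1540.
Each occurs with probability p³ ≈ (0.227)³ ≈ 1.17393e-02.
By linearity: E[X] = C(22, 3)·p³ ≈ 1540 · 1.17393e-02 ≈ 18.079.
Here α = 1, so p = 5/n is exactly at the triangle threshold p ~ 1/n. Asymptotically E[X] → c³/6 = 5³/6 = 125/6 ≈ 20.833, a bounded constant. In this regime the triangle count is asymptotically Poisson(c³/6).

E[X] ≈ 18.079; in regime p = Θ(1/n^{1}) E[X] stays bounded (at the triangle threshold p ~ 1/n).


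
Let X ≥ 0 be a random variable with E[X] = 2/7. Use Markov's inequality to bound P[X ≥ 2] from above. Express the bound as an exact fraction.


μ = E[X] = 2/7, a = 2.
Markov: P[X ≥ 2] ≤ μ/a = (2/7)/2 = 1/7.
Numerically: ≈ 0.143.
(Since a = 2 > μ = 0.286, the bound 1/7 is < 1 and informative.)

P[X ≥ 2] ≤ 1/7 ≈ 0.143.


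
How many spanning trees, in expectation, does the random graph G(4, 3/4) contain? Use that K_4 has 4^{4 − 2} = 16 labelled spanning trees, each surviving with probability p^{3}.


K_4 has 4^{4 − 2} = 16 labelled spanning trees.
For each such spanning tree H, let X_H = 1 if all 3 edges of H are present in G. Then P[X_H = 1] = p^{3} = (3/4)^{3} = 27/64.
By linearity of expectation: E[X] = Σ_H E[X_H] = 16 · p^{3} = 16 · 27/64 = 27/4.
Numerically: E[X] ≈ 6.75.

E[X] = 16 · (3/4)^{3} = 27/4 ≈ 6.75.


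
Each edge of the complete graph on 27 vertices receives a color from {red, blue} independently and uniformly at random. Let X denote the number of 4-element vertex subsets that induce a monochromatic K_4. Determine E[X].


Let X = Σ_S X_S over the C(27, 4) = 17550 subsets S of size 4, where X_S = 1 if the K_4 on S is monochromatic.
For a fixed S, the K_4 on S has C(4, 2) = 6 edges. P[all 6 edges red] = (1/2)^6, and likewise for blue, so P[monochromatic] = 2·(1/2)^6 = 2^{1 − 6} = 1/32.
By linearity: E[X] = C(27, 4) · 2^{1 − 6} = 17550 · 1/32 = 8775/16.
Numerically: E[X] ≈ 548.438.

E[X] = C(27,4)·2^(1−C(4,2)) = 8775/16 ≈ 548.438.


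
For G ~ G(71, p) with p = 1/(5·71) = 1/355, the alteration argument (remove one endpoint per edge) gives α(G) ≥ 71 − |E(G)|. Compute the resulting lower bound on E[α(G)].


E[|E(G)|] = C(71, 2)·p = 2485 · (1/355) = 7.
E[α(G)] ≥ n − E[|E(G)|] = 71 − 7 = 64.
Numerically: ≈ 64.000.
(This is only a lower bound; the true E[α(G)] may be larger.)

E[α(G)] ≥ 64 ≈ 64.000.


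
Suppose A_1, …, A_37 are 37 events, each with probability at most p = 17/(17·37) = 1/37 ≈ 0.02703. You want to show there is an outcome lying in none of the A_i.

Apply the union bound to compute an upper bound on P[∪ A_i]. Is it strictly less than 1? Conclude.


Union bound: P[∪_{i=1}^{37} A_i] ≤ Σ_i P[A_i] ≤ 37·p = 37·(1/37) = 1.
Numerically: 1 ≈ 1.00000.
Is 1 < 1? NO.
Since the bound 1 is ≥ 1, the union bound is uninformative here; it does NOT by itself certify existence.

37·p = 1 ≈ 1.00000; existence NOT certified by the union bound.


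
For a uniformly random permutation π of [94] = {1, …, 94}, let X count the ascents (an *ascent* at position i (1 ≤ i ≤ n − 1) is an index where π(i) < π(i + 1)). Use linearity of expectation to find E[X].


Write X = Σ X_I over i = 1, …, 93, with X_I the indicator of one ascent.
There are 93 indicators.
For each fixed i, the pair (π(i), π(i+1)) is a uniformly random ordered pair of distinct values from {1, …, 94}; by symmetry P[π(i) < π(i+1)] = 1/2.
By linearity: E[X] = 93 · (1/2) = (94 − 1) · (1/2) = 93/2 ≈ 46.5000.

E[X] = 93/2 = 46.5000.


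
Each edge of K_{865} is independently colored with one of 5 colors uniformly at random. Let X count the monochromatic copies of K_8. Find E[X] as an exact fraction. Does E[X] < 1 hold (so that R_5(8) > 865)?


E[X] = C(865, 8) · 5^{1 − 28} = 7525050909487743060 · 5^{−27} = 7525050909487743060/7450580596923828125.
As a reduced fraction: E[X] = 1505010181897548612/1490116119384765625 ≈ 1.010.
Is E[X] < 1? NO.
Since E[X] ≥ 1, the first-moment bound is inconclusive at n = 865; it does NOT by itself certify R_5(8) > 865.

E[X] = 1505010181897548612/1490116119384765625 ≈ 1.010; E[X] ≥ 1; first-moment method inconclusive here.


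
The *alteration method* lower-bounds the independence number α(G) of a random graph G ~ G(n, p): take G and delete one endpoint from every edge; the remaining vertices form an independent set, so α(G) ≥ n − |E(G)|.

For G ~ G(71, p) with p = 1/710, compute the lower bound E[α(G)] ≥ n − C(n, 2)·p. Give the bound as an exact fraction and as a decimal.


E[|E(G)|] = C(71, 2)·p = 2485 · (1/710) = 7/2.
E[α(G)] ≥ n − E[|E(G)|] = 71 − 7/2 = 135/2.
Numerically: ≈ 67.5000.
(This is only a lower bound; the true E[α(G)] may be larger.)

E[α(G)] ≥ 135/2 ≈ 67.5000.


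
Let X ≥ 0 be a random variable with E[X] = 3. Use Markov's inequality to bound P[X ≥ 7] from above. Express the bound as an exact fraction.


μ = E[X] = 3, a = 7.
Markov: P[X ≥ 7] ≤ μ/a = (3)/7 = 3/7.
Numerically: ≈ 0.429.
(Since a = 7 > μ = 3.000, the bound 3/7 is < 1 and informative.)

P[X ≥ 7] ≤ 3/7 ≈ 0.429.


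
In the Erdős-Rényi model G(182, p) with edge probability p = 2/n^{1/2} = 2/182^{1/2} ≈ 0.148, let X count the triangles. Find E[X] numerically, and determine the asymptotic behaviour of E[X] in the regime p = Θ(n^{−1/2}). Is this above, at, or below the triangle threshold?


Number of potential triangles: C(182, 3) = 988260.
Each occurs with probability p³ ≈ (0.148)³ ≈ 3.25824e-03.
By linearity: E[X] = C(182, 3)·p³ ≈ 988260 · 3.25824e-03 ≈ 3219.987.
Since α = 1/2 < 1, p = c/n^{1/2} ≫ 1/n is above the triangle threshold p ~ 1/n. Asymptotically E[X] ~ (c³/6)·n^{3(1−α)} = (2³/6)·n^{1.5} → ∞; triangles are abundant w.h.p.

E[X] ≈ 3219.987; in regime p = Θ(1/n^{1/2}) E[X] diverges (above the triangle threshold p ~ 1/n).


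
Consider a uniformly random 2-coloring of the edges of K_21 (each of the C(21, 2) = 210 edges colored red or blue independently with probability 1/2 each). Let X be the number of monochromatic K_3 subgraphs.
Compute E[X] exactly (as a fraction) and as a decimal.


Let X = Σ_S X_S over the C(21, 3) = 1330 subsets S of size 3, where X_S = 1 if the K_3 on S is monochromatic.
For a fixed S, the K_3 on S has C(3, 2) = 3 edges. P[all 3 edges red] = (1/2)^3, and likewise for blue, so P[monochromatic] = 2·(1/2)^3 = 2^{1 − 3} = 1/4.
Summing: E[X] = C(21, 3) · 2^{1 − 3} = 1330 · 1/4 = 665/2.
Numerically: E[X] ≈ 332.500.

E[X] = C(21,3)·2^(1−C(3,2)) = 665/2 ≈ 332.500.


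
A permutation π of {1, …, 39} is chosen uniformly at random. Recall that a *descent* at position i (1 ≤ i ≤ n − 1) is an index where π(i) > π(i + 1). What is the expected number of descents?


Write X = Σ X_I over i = 1, …, 38, with X_I the indicator of one descent.
There are 38 indicators.
For each fixed i, the pair (π(i), π(i+1)) is a uniformly random ordered pair of distinct values from {1, …, 39}; by symmetry P[π(i) > π(i+1)] = 1/2.
By linearity: E[X] = 38 · (1/2) = (39 − 1) · (1/2) = 19 ≈ 19.00000.

E[X] = 19 = 19.00000.


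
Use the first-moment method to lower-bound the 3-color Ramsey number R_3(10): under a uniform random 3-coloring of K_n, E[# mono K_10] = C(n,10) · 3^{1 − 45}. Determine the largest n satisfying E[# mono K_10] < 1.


We need C(n, 10) · 3^{1 − 45} < 1, i.e. C(n, 10) < 3^{45 − 1} = 984770902183611232881.
Check values of n near the boundary:
  n = 567: C(567, 10) = 873787071273467749398; 873787071273467749398 < 984770902183611232881? YES
  n = 568: C(568, 10) = 889446337783744949208; 889446337783744949208 < 984770902183611232881? YES
  n = 569: C(569, 10) = 905357721286137524328; 905357721286137524328 < 984770902183611232881? YES
  n = 570: C(570, 10) = 921524823451961408691; 921524823451961408691 < 984770902183611232881? YES
  n = 571: C(571, 10) = 937951290893172842001; 937951290893172842001 < 984770902183611232881? YES
  n = 572: C(572, 10) = 954640815642161682606; 954640815642161682606 < 984770902183611232881? YES
  n = 573: C(573, 10) = 971597135635805762226; 971597135635805762226 < 984770902183611232881? YES
  n = 574: C(574, 10) = 988824035203816502691; 988824035203816502691 < 984770902183611232881? NO
  n = 575: C(575, 10) = 1006325345561406175305; 1006325345561406175305 < 984770902183611232881? NO
The largest n with C(n, 10) < 984770902183611232881 is n = 573 (where E[X] = 35985079097622435638/36472996377170786403 ≈ 0.9866225). Hence R_3(10) > 573, i.e. R_3(10) ≥ 574.

Largest n = 573; hence R_3(10) > 573.


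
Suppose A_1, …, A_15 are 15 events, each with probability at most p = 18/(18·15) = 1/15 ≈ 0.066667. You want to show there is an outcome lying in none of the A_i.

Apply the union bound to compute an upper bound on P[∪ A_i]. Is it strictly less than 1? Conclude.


Union bound: P[∪_{i=1}^{15} A_i] ≤ Σ_i P[A_i] ≤ 15·p = 15·(1/15) = 1.
Numerically: 1 ≈ 1.000000.
Is 1 < 1? NO.
Since the bound 1 is ≥ 1, the union bound is uninformative here; it does NOT by itself certify existence.

15·p = 1 ≈ 1.000000; existence NOT certified by the union bound.


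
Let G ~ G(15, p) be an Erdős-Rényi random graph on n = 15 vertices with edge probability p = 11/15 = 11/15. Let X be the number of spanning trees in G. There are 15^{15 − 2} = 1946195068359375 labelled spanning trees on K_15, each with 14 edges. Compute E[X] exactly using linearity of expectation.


K_15 has 15^{15 − 2} = 1946195068359375 labelled spanning trees.
For each such spanning tree H, let X_H = 1 if all 14 edges of H are present in G. Then P[X_H = 1] = p^{14} = (11/15)^{14} = 379749833583241/29192926025390625.
Summing the indicators: E[X] = Σ_H E[X_H] = 1946195068359375 · p^{14} = 1946195068359375 · 379749833583241/29192926025390625 = 379749833583241/15.
Numerically: E[X] ≈ 2.532e+13.

E[X] = 1946195068359375 · (11/15)^{14} = 379749833583241/15 ≈ 2.532e+13.


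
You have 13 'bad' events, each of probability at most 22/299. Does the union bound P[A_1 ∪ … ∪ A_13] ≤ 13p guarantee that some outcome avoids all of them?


Union bound: P[∪_{i=1}^{13} A_i] ≤ Σ_i P[A_i] ≤ 13·p = 13·(22/299) = 22/23.
Numerically: 22/23 ≈ 0.9565.
Is 22/23 < 1? YES.
Since P[∪ A_i] ≤ 22/23 < 1, the complement has P[∩ A_i^c] ≥ 1 − 22/23 = 1/23 > 0, so some outcome avoids every A_i.

13·p = 22/23 ≈ 0.9565; existence CERTIFIED by the union bound.


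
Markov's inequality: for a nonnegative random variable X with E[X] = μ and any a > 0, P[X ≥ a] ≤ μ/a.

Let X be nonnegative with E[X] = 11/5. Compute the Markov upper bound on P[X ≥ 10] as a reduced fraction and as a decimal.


μ = E[X] = 11/5, a = 10.
Markov: P[X ≥ 10] ≤ μ/a = (11/5)/10 = 11/50.
Numerically: ≈ 0.22000.
(Since a = 10 > μ = 2.20000, the bound 11/50 is < 1 and informative.)

P[X ≥ 10] ≤ 11/50 ≈ 0.22000.


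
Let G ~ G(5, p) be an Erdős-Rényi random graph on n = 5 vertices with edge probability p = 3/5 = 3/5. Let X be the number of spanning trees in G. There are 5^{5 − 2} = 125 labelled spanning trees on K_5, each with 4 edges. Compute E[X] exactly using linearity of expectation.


K_5 has 5^{5 − 2} = 125 labelled spanning trees.
For each such spanning tree H, let X_H = 1 if all 4 edges of H are present in G. Then P[X_H = 1] = p^{4} = (3/5)^{4} = 81/625.
Summing the indicators: E[X] = Σ_H E[X_H] = 125 · p^{4} = 125 · 81/625 = 81/5.
Numerically: E[X] ≈ 16.2.

E[X] = 125 · (3/5)^{4} = 81/5 ≈ 16.2.


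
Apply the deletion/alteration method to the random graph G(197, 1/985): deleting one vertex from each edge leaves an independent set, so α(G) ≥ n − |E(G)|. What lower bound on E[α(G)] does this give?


E[|E(G)|] = C(197, 2)·p = 19306 · (1/985) = 98/5.
E[α(G)] ≥ n − E[|E(G)|] = 197 − 98/5 = 887/5.
Numerically: ≈ 177.40000.
(This is only a lower bound; the true E[α(G)] may be larger.)

E[α(G)] ≥ 887/5 ≈ 177.40000.


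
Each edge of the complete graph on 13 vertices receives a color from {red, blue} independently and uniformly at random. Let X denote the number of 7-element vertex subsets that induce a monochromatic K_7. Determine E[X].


Let X = Σ_S X_S over the C(13, 7) = 1716 subsets S of size 7, where X_S = 1 if the K_7 on S is monochromatic.
For a fixed S, the K_7 on S has C(7, 2) = 21 edges. P[all 21 edges red] = (1/2)^21, and likewise for blue, so P[monochromatic] = 2·(1/2)^21 = 2^{1 − 21} = 1/1048576.
By linearity: E[X] = C(13, 7) · 2^{1 − 21} = 1716 · 1/1048576 = 429/262144.
Numerically: E[X] ≈ 0.0016.

E[X] = C(13,7)·2^(1−C(7,2)) = 429/262144 ≈ 0.0016.


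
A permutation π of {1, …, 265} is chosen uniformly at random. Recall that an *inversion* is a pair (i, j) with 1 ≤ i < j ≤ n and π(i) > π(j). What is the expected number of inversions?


Write X = Σ X_I over the C(265, 2) = 34980 pairs i < j, with X_I the indicator of one inversion.
There are 34980 indicators.
For each fixed pair i < j, the values π(i) and π(j) are two distinct elements of {1, …, 265} in uniformly random order; by symmetry P[π(i) > π(j)] = 1/2.
By linearity: E[X] = 34980 · (1/2) = C(265, 2) · (1/2) = 34980/2 = 17490 ≈ 17490.00000.

E[X] = 17490 = 17490.00000.


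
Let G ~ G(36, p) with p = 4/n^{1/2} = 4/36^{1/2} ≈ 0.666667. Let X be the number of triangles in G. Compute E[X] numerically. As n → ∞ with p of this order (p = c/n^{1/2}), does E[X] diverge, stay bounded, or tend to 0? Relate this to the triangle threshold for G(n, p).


Number of potential triangles: C(36, 3) = 7140.
Each occurs with probability p³ ≈ (0.666667)³ ≈ 2.96296296e-01.
By linearity: E[X] = C(36, 3)·p³ ≈ 7140 · 2.96296296e-01 ≈ 2115.555556.
Since α = 1/2 < 1, p = c/n^{1/2} ≫ 1/n is above the triangle threshold p ~ 1/n. Asymptotically E[X] ~ (c³/6)·n^{3(1−α)} = (4³/6)·n^{1.5} → ∞; triangles are abundant w.h.p.

E[X] ≈ 2115.555556; in regime p = Θ(1/n^{1/2}) E[X] diverges (above the triangle threshold p ~ 1/n).


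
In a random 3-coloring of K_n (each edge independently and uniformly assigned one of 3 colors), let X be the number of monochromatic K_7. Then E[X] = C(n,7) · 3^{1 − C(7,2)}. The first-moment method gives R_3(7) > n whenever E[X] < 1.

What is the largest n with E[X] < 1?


We need C(n, 7) · 3^{1 − 21} < 1, i.e. C(n, 7) < 3^{21 − 1} = 3486784401.
Check values of n near the boundary:
  n = 76: C(76, 7) = 2186189400; 2186189400 < 3486784401? YES
  n = 77: C(77, 7) = 2404808340; 2404808340 < 3486784401? YES
  n = 78: C(78, 7) = 2641902120; 2641902120 < 3486784401? YES
  n = 79: C(79, 7) = 2898753715; 2898753715 < 3486784401? YES
  n = 80: C(80, 7) = 3176716400; 3176716400 < 3486784401? YES
  n = 81: C(81, 7) = 3477216600; 3477216600 < 3486784401? YES
  n = 82: C(82, 7) = 3801756816; 3801756816 < 3486784401? NO
The largest n with C(n, 7) < 3486784401 is n = 81 (where E[X] = 42928600/43046721 ≈ 0.9972560). Hence R_3(7) > 81, i.e. R_3(7) ≥ 82.

Largest n = 81; hence R_3(7) > 81.


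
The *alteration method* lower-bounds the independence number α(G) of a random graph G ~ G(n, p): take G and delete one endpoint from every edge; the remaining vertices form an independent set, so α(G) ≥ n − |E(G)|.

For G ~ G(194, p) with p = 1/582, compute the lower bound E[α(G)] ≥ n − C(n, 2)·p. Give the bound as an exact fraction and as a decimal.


E[|E(G)|] = C(194, 2)·p = 18721 · (1/582) = 193/6.
E[α(G)] ≥ n − E[|E(G)|] = 194 − 193/6 = 971/6.
Numerically: ≈ 161.83333.
(This is only a lower bound; the true E[α(G)] may be larger.)

E[α(G)] ≥ 971/6 ≈ 161.83333.


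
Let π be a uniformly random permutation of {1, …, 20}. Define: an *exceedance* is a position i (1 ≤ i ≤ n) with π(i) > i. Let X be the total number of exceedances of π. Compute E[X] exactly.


Write X = Σ_{i=1}^{20} X_i, where X_i = 1_{π(i) > i}.
For each fixed i, π(i) is uniform over {1, …, 20} (marginal of a uniform permutation), so P[π(i) > i] = (n − i)/n. Summing: Σ_{i=1}^{20} (n − i)/n = (0 + 1 + … + 19)/20 = 20(20 − 1)/(2·20) = (20 − 1)/2.
Hence E[X] = Σ_{i=1}^{20} (20 − i)/20 = 19/2 ≈ 9.5000.

E[X] = 19/2 = 9.5000.


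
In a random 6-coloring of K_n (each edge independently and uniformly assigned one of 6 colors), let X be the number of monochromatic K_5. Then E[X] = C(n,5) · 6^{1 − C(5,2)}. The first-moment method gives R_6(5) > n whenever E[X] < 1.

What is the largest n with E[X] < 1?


We need C(n, 5) · 6^{1 − 10} < 1, i.e. C(n, 5) < 6^{10 − 1} = 10077696.
Check values of n near the boundary:
  n = 62: C(62, 5) = 6471002; 6471002 < 10077696? YES
  n = 63: C(63, 5) = 7028847; 7028847 < 10077696? YES
  n = 64: C(64, 5) = 7624512; 7624512 < 10077696? YES
  n = 65: C(65, 5) = 8259888; 8259888 < 10077696? YES
  n = 66: C(66, 5) = 8936928; 8936928 < 10077696? YES
  n = 67: C(67, 5) = 9657648; 9657648 < 10077696? YES
  n = 68: C(68, 5) = 10424128; 10424128 < 10077696? NO
  n = 69: C(69, 5) = 11238513; 11238513 < 10077696? NO
  n = 70: C(70, 5) = 12103014; 12103014 < 10077696? NO
The largest n with C(n, 5) < 10077696 is n = 67 (where E[X] = 67067/69984 ≈ 0.95832). Hence R_6(5) > 67, i.e. R_6(5) ≥ 68.

Largest n = 67; hence R_6(5) > 67.


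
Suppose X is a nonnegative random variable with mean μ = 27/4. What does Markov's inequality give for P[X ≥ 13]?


μ = E[X] = 27/4, a = 13.
Markov: P[X ≥ 13] ≤ μ/a = (27/4)/13 = 27/52.
Numerically: ≈ 0.5192.
(Since a = 13 > μ = 6.7500, the bound 27/52 is < 1 and informative.)

P[X ≥ 13] ≤ 27/52 ≈ 0.5192.


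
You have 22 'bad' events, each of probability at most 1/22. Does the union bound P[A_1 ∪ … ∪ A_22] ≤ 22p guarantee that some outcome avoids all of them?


Union bound: P[∪_{i=1}^{22} A_i] ≤ Σ_i P[A_i] ≤ 22·p = 22·(1/22) = 1.
Numerically: 1 ≈ 1.0000.
Is 1 < 1? NO.
Since the bound 1 is ≥ 1, the union bound is uninformative here; it does NOT by itself certify existence.

22·p = 1 ≈ 1.0000; existence NOT certified by the union bound.


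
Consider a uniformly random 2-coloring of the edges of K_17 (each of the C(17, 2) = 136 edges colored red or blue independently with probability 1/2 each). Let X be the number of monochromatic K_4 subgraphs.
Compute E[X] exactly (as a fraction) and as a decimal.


Let X = Σ_S X_S over the C(17, 4) = 2380 subsets S of size 4, where X_S = 1 if the K_4 on S is monochromatic.
For a fixed S, the K_4 on S has C(4, 2) = 6 edges. P[all 6 edges red] = (1/2)^6, and likewise for blue, so P[monochromatic] = 2·(1/2)^6 = 2^{1 − 6} = 1/32.
Summing: E[X] = C(17, 4) · 2^{1 − 6} = 2380 · 1/32 = 595/8.
Numerically: E[X] ≈ 74.375.

E[X] = C(17,4)·2^(1−C(4,2)) = 595/8 ≈ 74.375.


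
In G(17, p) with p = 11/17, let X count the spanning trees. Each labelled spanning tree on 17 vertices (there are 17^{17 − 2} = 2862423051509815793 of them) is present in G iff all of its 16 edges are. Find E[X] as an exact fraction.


K_17 has 17^{17 − 2} = 2862423051509815793 labelled spanning trees.
For each such spanning tree H, let X_H = 1 if all 16 edges of H are present in G. Then P[X_H = 1] = p^{16} = (11/17)^{16} = 45949729863572161/48661191875666868481.
By linearity: E[X] = Σ_H E[X_H] = 2862423051509815793 · p^{16} = 2862423051509815793 · 45949729863572161/48661191875666868481 = 45949729863572161/17.
Numerically: E[X] ≈ 2.7029e+15.

E[X] = 2862423051509815793 · (11/17)^{16} = 45949729863572161/17 ≈ 2.7029e+15.


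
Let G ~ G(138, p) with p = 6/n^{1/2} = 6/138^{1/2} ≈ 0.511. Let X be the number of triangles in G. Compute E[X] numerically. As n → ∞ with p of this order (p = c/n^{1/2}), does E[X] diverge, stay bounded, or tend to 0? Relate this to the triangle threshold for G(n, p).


Number of potential triangles: C(138, 3) = 428536.
Each occurs with probability p³ ≈ (0.511)³ ≈ 1.33240e-01.
By linearity: E[X] = C(138, 3)·p³ ≈ 428536 · 1.33240e-01 ≈ 57098.202.
Since α = 1/2 < 1, p = c/n^{1/2} ≫ 1/n is above the triangle threshold p ~ 1/n. Asymptotically E[X] ~ (c³/6)·n^{3(1−α)} = (6³/6)·n^{1.5} → ∞; triangles are abundant w.h.p.

E[X] ≈ 57098.202; in regime p = Θ(1/n^{1/2}) E[X] diverges (above the triangle threshold p ~ 1/n).


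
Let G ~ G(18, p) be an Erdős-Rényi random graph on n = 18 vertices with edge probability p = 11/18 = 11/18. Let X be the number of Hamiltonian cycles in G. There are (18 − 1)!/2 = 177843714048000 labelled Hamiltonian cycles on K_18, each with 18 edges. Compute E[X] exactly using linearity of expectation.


K_18 has (18 − 1)!/2 = 177843714048000 labelled Hamiltonian cycles.
For each such Hamiltonian cycle H, let X_H = 1 if all 18 edges of H are present in G. Then P[X_H = 1] = p^{18} = (11/18)^{18} = 5559917313492231481/39346408075296537575424.
By linearity of expectation: E[X] = Σ_H E[X_H] = 177843714048000 · p^{18} = 177843714048000 · 5559917313492231481/39346408075296537575424 = 82786473808235140223154875/3294258113514384.
Numerically: E[X] ≈ 2.51e+10.

E[X] = 177843714048000 · (11/18)^{18} = 82786473808235140223154875/3294258113514384 ≈ 2.51e+10.


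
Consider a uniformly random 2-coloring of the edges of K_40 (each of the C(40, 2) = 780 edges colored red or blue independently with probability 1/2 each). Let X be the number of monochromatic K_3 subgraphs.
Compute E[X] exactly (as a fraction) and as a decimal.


Let X = Σ_S X_S over the C(40, 3) = 9880 subsets S of size 3, where X_S = 1 if the K_3 on S is monochromatic.
For a fixed S, the K_3 on S has C(3, 2) = 3 edges. P[all 3 edges red] = (1/2)^3, and likewise for blue, so P[monochromatic] = 2·(1/2)^3 = 2^{1 − 3} = 1/4.
By linearity of expectation: E[X] = C(40, 3) · 2^{1 − 3} = 9880 · 1/4 = 2470.
Numerically: E[X] ≈ 2470.0000.

E[X] = C(40,3)·2^(1−C(3,2)) = 2470 ≈ 2470.0000.


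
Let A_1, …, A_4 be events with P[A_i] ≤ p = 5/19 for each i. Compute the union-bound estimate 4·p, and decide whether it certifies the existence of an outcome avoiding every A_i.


Union bound: P[∪_{i=1}^{4} A_i] ≤ Σ_i P[A_i] ≤ 4·p = 4·(5/19) = 20/19.
Numerically: 20/19 ≈ 1.0526.
Is 20/19 < 1? NO.
Since the bound 20/19 is ≥ 1, the union bound is uninformative here; it does NOT by itself certify existence.

4·p = 20/19 ≈ 1.0526; existence NOT certified by the union bound.


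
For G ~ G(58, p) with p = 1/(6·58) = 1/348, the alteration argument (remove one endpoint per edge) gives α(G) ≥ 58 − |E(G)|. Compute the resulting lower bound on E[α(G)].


E[|E(G)|] = C(58, 2)·p = 1653 · (1/348) = 19/4.
E[α(G)] ≥ n − E[|E(G)|] = 58 − 19/4 = 213/4.
Numerically: ≈ 53.25000.
(This is only a lower bound; the true E[α(G)] may be larger.)

E[α(G)] ≥ 213/4 ≈ 53.25000.


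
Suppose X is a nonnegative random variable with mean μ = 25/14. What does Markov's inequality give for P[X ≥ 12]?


μ = E[X] = 25/14, a = 12.
Markov: P[X ≥ 12] ≤ μ/a = (25/14)/12 = 25/168.
Numerically: ≈ 0.14881.
(Since a = 12 > μ = 1.78571, the bound 25/168 is < 1 and informative.)

P[X ≥ 12] ≤ 25/168 ≈ 0.14881.


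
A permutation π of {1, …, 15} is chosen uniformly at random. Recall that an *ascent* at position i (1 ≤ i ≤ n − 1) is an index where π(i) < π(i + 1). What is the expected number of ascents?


Write X = Σ X_I over i = 1, …, 14, with X_I the indicator of one ascent.
There are 14 indicators.
For each fixed i, the pair (π(i), π(i+1)) is a uniformly random ordered pair of distinct values from {1, …, 15}; by symmetry P[π(i) < π(i+1)] = 1/2.
By linearity: E[X] = 14 · (1/2) = (15 − 1) · (1/2) = 7 ≈ 7.000.

E[X] = 7 = 7.000.


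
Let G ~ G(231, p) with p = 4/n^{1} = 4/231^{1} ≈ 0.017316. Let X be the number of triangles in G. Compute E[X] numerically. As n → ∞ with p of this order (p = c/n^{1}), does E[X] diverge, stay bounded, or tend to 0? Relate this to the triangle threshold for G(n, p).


Number of potential triangles: C(231, 3) = 2027795.
Each occurs with probability p³ ≈ (0.017316)³ ≈ 5.19211179e-06.
By linearity: E[X] = C(231, 3)·p³ ≈ 2027795 · 5.19211179e-06 ≈ 10.528538.
Here α = 1, so p = 4/n is exactly at the triangle threshold p ~ 1/n. Asymptotically E[X] → c³/6 = 4³/6 = 32/3 ≈ 10.666667, a bounded constant. In this regime the triangle count is asymptotically Poisson(c³/6).

E[X] ≈ 10.528538; in regime p = Θ(1/n^{1}) E[X] stays bounded (at the triangle threshold p ~ 1/n).


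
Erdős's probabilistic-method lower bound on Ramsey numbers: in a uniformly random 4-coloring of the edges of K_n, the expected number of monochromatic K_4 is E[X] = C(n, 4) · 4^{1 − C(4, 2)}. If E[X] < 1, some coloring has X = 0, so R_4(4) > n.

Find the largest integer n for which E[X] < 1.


We need C(n, 4) · 4^{1 − 6} < 1, i.e. C(n, 4) < 4^{6 − 1} = 1024.
Check values of n near the boundary:
  n = 11: C(11, 4) = 330; 330 < 1024? YES
  n = 12: C(12, 4) = 495; 495 < 1024? YES
  n = 13: C(13, 4) = 715; 715 < 1024? YES
  n = 14: C(14, 4) = 1001; 1001 < 1024? YES
  n = 15: C(15, 4) = 1365; 1365 < 1024? NO
  n = 16: C(16, 4) = 1820; 1820 < 1024? NO
The largest n with C(n, 4) < 1024 is n = 14 (where E[X] = 1001/1024 ≈ 0.978). Hence R_4(4) > 14, i.e. R_4(4) ≥ 15.

Largest n = 14; hence R_4(4) > 14.


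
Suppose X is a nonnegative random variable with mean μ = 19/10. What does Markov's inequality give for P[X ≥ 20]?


μ = E[X] = 19/10, a = 20.
Markov: P[X ≥ 20] ≤ μ/a = (19/10)/20 = 19/200.
Numerically: ≈ 0.095.
(Since a = 20 > μ = 1.900, the bound 19/200 is < 1 and informative.)

P[X ≥ 20] ≤ 19/200 ≈ 0.095.


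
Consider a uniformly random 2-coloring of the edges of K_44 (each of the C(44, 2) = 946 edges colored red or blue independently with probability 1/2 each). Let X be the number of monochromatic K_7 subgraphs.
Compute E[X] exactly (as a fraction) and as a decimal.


Let X = Σ_S X_S over the C(44, 7) = 38320568 subsets S of size 7, where X_S = 1 if the K_7 on S is monochromatic.
For a fixed S, the K_7 on S has C(7, 2) = 21 edges. P[all 21 edges red] = (1/2)^21, and likewise for blue, so P[monochromatic] = 2·(1/2)^21 = 2^{1 − 21} = 1/1048576.
Summing: E[X] = C(44, 7) · 2^{1 − 21} = 38320568 · 1/1048576 = 4790071/131072.
Numerically: E[X] ≈ 36.5453.

E[X] = C(44,7)·2^(1−C(7,2)) = 4790071/131072 ≈ 36.5453.


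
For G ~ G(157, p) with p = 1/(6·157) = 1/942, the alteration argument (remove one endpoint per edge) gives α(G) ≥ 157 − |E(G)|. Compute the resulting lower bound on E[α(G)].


E[|E(G)|] = C(157, 2)·p = 12246 · (1/942) = 13.
E[α(G)] ≥ n − E[|E(G)|] = 157 − 13 = 144.
Numerically: ≈ 144.00000.
(This is only a lower bound; the true E[α(G)] may be larger.)

E[α(G)] ≥ 144 ≈ 144.00000.


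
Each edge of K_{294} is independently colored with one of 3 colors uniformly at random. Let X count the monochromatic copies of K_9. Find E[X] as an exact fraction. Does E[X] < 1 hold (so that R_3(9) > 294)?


E[X] = C(294, 9) · 3^{1 − 36} = 39963546001186808 · 3^{−35} = 39963546001186808/50031545098999707.
As a reduced fraction: E[X] = 39963546001186808/50031545098999707 ≈ 0.79877.
Is E[X] < 1? YES.
Since E[X] < 1, there exists a 3-coloring of K_{294} with no monochromatic K_9; hence R_3(9) > 294.

E[X] = 39963546001186808/50031545098999707 ≈ 0.79877; E[X] < 1, so R_3(9) > 294.


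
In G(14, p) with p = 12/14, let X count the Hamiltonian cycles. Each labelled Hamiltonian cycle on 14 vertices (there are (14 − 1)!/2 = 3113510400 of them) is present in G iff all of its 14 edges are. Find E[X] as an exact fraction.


K_14 has (14 − 1)!/2 = 3113510400 labelled Hamiltonian cycles.
For each such Hamiltonian cycle H, let X_H = 1 if all 14 edges of H are present in G. Then P[X_H = 1] = p^{14} = (6/7)^{14} = 78364164096/678223072849.
By linearity of expectation: E[X] = Σ_H E[X_H] = 3113510400 · p^{14} = 3113510400 · 78364164096/678223072849 = 34855377128600371200/96889010407.
Numerically: E[X] ≈ 3.5975e+08.

E[X] = 3113510400 · (6/7)^{14} = 34855377128600371200/96889010407 ≈ 3.5975e+08.


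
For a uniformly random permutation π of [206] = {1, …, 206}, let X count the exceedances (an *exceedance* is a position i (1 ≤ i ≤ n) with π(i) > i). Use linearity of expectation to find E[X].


Write X = Σ_{i=1}^{206} X_i, where X_i = 1_{π(i) > i}.
For each fixed i, π(i) is uniform over {1, …, 206} (marginal of a uniform permutation), so P[π(i) > i] = (n − i)/n. Summing: Σ_{i=1}^{206} (n − i)/n = (0 + 1 + … + 205)/206 = 206(206 − 1)/(2·206) = (206 − 1)/2.
Hence E[X] = Σ_{i=1}^{206} (206 − i)/206 = 205/2 ≈ 102.5000.

E[X] = 205/2 = 102.5000.
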